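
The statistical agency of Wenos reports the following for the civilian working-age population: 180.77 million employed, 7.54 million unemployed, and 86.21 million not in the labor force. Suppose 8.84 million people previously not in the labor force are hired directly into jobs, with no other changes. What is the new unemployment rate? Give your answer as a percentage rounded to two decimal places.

New unemployment rate ≈ 3.82%.

Initially, labor force = 180.77 + 7.54 = 188.31 million, so u = 7.54/188.31 = 4.00%.
After the change, employed and labor force both rise by 8.84; unemployed unchanged → E = 189.61, U = 7.54, labor force = 197.15 million.
New unemployment rate = 7.54 / 197.15 = 3.82%.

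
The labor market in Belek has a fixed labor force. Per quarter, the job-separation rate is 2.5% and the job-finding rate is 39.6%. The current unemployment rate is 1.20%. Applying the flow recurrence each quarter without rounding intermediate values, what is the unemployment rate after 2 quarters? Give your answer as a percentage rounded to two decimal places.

Unemployment rate after two quarters ≈ 4.35%.

With a fixed labor force, u_{t+1} = u_t + s·(1−u_t) − f·u_t = u_t·(1−s−f) + s.
Here 1−s−f = 0.579 and s = 0.025.
u_1 = 0.012000 × 0.579 + 0.025 = 0.031948.
u_2 = 0.031948 × 0.579 + 0.025 = 0.043498.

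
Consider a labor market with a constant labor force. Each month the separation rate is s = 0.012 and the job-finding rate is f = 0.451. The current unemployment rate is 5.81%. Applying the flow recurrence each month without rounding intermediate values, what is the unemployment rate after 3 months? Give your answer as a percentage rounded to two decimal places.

With a fixed labor force, u_{t+1} = u_t + s·(1−u_t) − f·u_t = u_t·(1−s−f) + s.
Here 1−s−f = 0.537 and s = 0.012.
u_1 = 0.058100 × 0.537 + 0.012 = 0.043200.
u_2 = 0.043200 × 0.537 + 0.012 = 0.035198.
u_3 = 0.035198 × 0.537 + 0.012 = 0.030901.

Unemployment rate after three months ≈ 3.09%.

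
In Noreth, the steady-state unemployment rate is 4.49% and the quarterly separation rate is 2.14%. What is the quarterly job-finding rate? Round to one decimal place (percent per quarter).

From u* = s/(s+f): f = s·(1−u)/u.
f = 2.14 × (1 − 0.0449) / 0.0449 = 2.0439 / 0.0449 ≈ 45.5% per quarter.

Job-finding rate ≈ 45.5% per quarter.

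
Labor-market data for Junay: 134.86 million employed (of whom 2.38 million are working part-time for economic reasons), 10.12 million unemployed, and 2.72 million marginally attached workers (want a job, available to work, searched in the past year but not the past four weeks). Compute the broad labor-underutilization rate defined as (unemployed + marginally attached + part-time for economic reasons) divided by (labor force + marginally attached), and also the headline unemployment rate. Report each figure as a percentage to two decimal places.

Broad underutilization rate ≈ 10.30%; headline unemployment rate ≈ 6.98%.

Labor force = 134.86 + 10.12 = 144.98 million.
Numerator = 10.12 + 2.72 + 2.38 = 15.22 million.
Denominator = 144.98 + 2.72 = 147.70 million.
Broad rate = 15.22 / 147.70 = 10.30%.
Headline unemployment rate = 10.12 / 144.98 = 6.98%.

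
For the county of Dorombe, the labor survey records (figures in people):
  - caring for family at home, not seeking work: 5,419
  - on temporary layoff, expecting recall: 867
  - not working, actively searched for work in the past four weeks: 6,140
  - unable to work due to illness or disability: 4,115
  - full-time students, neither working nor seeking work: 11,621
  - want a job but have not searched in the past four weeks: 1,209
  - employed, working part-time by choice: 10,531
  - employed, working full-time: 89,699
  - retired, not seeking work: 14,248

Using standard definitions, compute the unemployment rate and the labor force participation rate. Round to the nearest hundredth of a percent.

Unemployment rate ≈ 6.53%; labor force participation rate ≈ 74.55%.

Employed = 10,531 + 89,699 = 100,230.
Unemployed = 867 + 6,140 = 7,007 (jobless and actively searching, or on temporary layoff).
Labor force = 100,230 + 7,007 = 107,237.
Not in labor force = 5,419 + 4,115 + 11,621 + 1,209 + 14,248 = 36,612 (those not working and not actively searching are outside the labor force — including those who want a job but have given up searching).
Civilian working-age population = 107,237 + 36,612 = 143,849.
Unemployment rate = 7,007 / 107,237 = 6.53%.
Labor force participation rate = 107,237 / 143,849 = 74.55%.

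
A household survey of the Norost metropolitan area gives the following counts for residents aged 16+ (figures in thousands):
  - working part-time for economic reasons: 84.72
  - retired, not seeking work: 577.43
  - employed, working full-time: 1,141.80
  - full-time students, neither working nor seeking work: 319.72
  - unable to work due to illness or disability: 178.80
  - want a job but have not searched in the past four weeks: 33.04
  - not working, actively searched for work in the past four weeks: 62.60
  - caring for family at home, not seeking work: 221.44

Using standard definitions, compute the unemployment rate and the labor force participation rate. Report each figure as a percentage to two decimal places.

Employed = 84.72 + 1,141.80 = 1,226.52 thousand (anyone who worked, including part-time for economic reasons, counts as employed).
Unemployed = 62.60 thousand.
Labor force = 1,226.52 + 62.60 = 1,289.12 thousand.
Not in labor force = 577.43 + 319.72 + 178.80 + 33.04 + 221.44 = 1,330.43 thousand (those not working and not actively searching are outside the labor force — including those who want a job but have given up searching).
Civilian working-age population = 1,289.12 + 1,330.43 = 2,619.55 thousand.
Unemployment rate = 62.60 / 1,289.12 = 4.86%.
Labor force participation rate = 1,289.12 / 2,619.55 = 49.21%.

Unemployment rate ≈ 4.86%; labor force participation rate ≈ 49.21%.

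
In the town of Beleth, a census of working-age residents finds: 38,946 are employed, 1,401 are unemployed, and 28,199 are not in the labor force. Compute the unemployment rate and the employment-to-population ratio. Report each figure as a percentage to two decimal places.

Unemployment rate ≈ 3.47%; employment-population ratio ≈ 56.82%.

Labor force = employed + unemployed = 38,946 + 1,401 = 40,347.
Working-age population = 40,347 + 28,199 = 68,546.
Unemployment rate = 1,401 / 40,347 = 3.47%.
Employment-population ratio = 38,946 / 68,546 = 56.82%.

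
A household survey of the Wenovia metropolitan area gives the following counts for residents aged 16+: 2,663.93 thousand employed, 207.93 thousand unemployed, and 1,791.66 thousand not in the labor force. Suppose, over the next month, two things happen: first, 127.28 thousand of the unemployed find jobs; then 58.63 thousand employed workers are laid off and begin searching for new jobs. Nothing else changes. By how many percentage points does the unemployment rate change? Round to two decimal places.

The unemployment rate changes by −2.39 percentage points.

Initially, labor force = 2,663.93 + 207.93 = 2,871.86 thousand, so u = 207.93/2,871.86 = 7.24%.
After the first change, unemployed falls and employed rises by 127.28; labor force unchanged → E = 2,791.21, U = 80.65, labor force = 2,871.86 thousand.
After the second change, employed falls and unemployed rises by 58.63; labor force unchanged → E = 2,732.58, U = 139.28, labor force = 2,871.86 thousand.
New unemployment rate = 139.28 / 2,871.86 = 4.85%.
Change = 4.85% − 7.24% = −2.39 percentage points.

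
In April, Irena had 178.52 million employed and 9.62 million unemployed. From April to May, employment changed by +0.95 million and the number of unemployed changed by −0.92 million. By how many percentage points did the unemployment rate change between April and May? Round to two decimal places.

The unemployment rate changed by −0.49 percentage points.

April: labor force = 178.52 + 9.62 = 188.14; u = 9.62/188.14 = 5.11%.
May: labor force = 179.47 + 8.70 = 188.17; u = 8.70/188.17 = 4.62%.
Change = 4.62% − 5.11% = −0.49 pp.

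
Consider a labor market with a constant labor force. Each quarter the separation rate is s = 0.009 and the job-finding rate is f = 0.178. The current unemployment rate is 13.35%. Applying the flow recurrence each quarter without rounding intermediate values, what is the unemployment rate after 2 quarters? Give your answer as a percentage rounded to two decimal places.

Unemployment rate after two quarters ≈ 10.46%.

With a fixed labor force, u_{t+1} = u_t + s·(1−u_t) − f·u_t = u_t·(1−s−f) + s.
Here 1−s−f = 0.813 and s = 0.009.
u_1 = 0.133500 × 0.813 + 0.009 = 0.117535.
u_2 = 0.117535 × 0.813 + 0.009 = 0.104556.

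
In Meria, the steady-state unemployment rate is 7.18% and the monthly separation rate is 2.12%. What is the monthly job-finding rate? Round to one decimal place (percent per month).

Job-finding rate ≈ 27.4% per month.

From u* = s/(s+f): f = s·(1−u)/u.
f = 2.12 × (1 − 0.0718) / 0.0718 = 1.9678 / 0.0718 ≈ 27.4% per month.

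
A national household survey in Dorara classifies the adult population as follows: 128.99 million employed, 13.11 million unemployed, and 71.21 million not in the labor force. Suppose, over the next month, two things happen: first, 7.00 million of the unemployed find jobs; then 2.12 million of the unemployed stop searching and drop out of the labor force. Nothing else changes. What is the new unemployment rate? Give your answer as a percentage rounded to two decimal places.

New unemployment rate ≈ 2.85%.

Initially, labor force = 128.99 + 13.11 = 142.10 million, so u = 13.11/142.10 = 9.23%.
After the first change, unemployed falls and employed rises by 7.00; labor force unchanged → E = 135.99, U = 6.11, labor force = 142.10 million.
After the second change, unemployed and labor force both fall by 2.12 → E = 135.99, U = 3.99, labor force = 139.98 million.
New unemployment rate = 3.99 / 139.98 = 2.85%.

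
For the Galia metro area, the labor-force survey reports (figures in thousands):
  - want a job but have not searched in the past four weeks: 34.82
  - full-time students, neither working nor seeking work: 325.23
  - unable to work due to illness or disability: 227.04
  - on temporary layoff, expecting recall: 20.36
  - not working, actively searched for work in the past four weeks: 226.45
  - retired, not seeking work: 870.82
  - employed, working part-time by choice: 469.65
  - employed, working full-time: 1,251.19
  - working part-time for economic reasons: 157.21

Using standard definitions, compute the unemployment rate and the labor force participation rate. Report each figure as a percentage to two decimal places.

Unemployment rate ≈ 11.62%; labor force participation rate ≈ 59.31%.

Employed = 469.65 + 1,251.19 + 157.21 = 1,878.05 thousand (anyone who worked, including part-time for economic reasons, counts as employed).
Unemployed = 20.36 + 226.45 = 246.81 thousand (jobless and actively searching, or on temporary layoff).
Labor force = 1,878.05 + 246.81 = 2,124.86 thousand.
Not in labor force = 34.82 + 325.23 + 227.04 + 870.82 = 1,457.91 thousand (those not working and not actively searching are outside the labor force — including those who want a job but have given up searching).
Civilian working-age population = 2,124.86 + 1,457.91 = 3,582.77 thousand.
Unemployment rate = 246.81 / 2,124.86 = 11.62%.
Labor force participation rate = 2,124.86 / 3,582.77 = 59.31%.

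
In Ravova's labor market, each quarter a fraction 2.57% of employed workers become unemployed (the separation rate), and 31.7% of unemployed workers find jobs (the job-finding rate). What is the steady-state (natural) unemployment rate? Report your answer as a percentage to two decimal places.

Steady-state unemployment rate ≈ 7.50%.

At steady state the flows balance: s·E = f·U, so U/(E+U) = s/(s+f).
u* = 2.57 / (2.57 + 31.7) = 2.57 / 34.27 = 7.50%.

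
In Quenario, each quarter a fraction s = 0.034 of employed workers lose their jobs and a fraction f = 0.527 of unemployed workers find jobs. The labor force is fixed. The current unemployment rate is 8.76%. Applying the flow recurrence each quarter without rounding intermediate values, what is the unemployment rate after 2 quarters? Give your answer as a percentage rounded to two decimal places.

Unemployment rate after two quarters ≈ 6.58%.

With a fixed labor force, u_{t+1} = u_t + s·(1−u_t) − f·u_t = u_t·(1−s−f) + s.
Here 1−s−f = 0.439 and s = 0.034.
u_1 = 0.087600 × 0.439 + 0.034 = 0.072456.
u_2 = 0.072456 × 0.439 + 0.034 = 0.065808.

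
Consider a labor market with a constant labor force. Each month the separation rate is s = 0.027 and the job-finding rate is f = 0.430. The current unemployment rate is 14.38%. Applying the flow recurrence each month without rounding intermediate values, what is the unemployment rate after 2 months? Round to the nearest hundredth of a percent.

Unemployment rate after two months ≈ 8.41%.

With a fixed labor force, u_{t+1} = u_t + s·(1−u_t) − f·u_t = u_t·(1−s−f) + s.
Here 1−s−f = 0.543 and s = 0.027.
u_1 = 0.143800 × 0.543 + 0.027 = 0.105083.
u_2 = 0.105083 × 0.543 + 0.027 = 0.084060.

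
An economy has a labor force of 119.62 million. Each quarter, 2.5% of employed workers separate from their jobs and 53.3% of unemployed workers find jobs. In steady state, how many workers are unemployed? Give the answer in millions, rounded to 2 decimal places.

About 5.36 million are unemployed in steady state.

Steady-state unemployment rate u* = s/(s+f) = 2.5/(2.5+53.3) = 0.044803.
Unemployed = u* × labor force = 0.044803 × 119.62 ≈ 5.36 million.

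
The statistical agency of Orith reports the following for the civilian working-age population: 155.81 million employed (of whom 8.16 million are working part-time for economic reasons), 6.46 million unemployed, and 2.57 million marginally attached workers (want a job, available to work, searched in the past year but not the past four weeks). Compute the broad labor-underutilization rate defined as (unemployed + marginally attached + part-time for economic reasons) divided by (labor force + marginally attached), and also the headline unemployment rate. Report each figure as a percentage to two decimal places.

Labor force = 155.81 + 6.46 = 162.27 million.
Numerator = 6.46 + 2.57 + 8.16 = 17.19 million.
Denominator = 162.27 + 2.57 = 164.84 million.
Broad rate = 17.19 / 164.84 = 10.43%.
Headline unemployment rate = 6.46 / 162.27 = 3.98%.

Broad underutilization rate ≈ 10.43%; headline unemployment rate ≈ 3.98%.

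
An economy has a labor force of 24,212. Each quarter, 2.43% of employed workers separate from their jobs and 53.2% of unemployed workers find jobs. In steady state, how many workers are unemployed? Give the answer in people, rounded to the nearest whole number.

About 1,058 are unemployed in steady state.

Steady-state unemployment rate u* = s/(s+f) = 2.43/(2.43+53.2) = 0.043681.
Unemployed = u* × labor force = 0.043681 × 24,212 ≈ 1,058.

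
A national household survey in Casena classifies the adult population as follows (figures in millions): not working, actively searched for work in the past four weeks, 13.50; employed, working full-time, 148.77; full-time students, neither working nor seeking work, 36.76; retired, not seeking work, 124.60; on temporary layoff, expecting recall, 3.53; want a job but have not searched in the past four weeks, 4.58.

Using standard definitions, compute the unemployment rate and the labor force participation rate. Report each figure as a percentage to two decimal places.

Employed = 148.77 million.
Unemployed = 13.50 + 3.53 = 17.03 million (jobless and actively searching, or on temporary layoff).
Labor force = 148.77 + 17.03 = 165.80 million.
Not in labor force = 36.76 + 124.60 + 4.58 = 165.94 million (those not working and not actively searching are outside the labor force — including those who want a job but have given up searching).
Civilian working-age population = 165.80 + 165.94 = 331.74 million.
Unemployment rate = 17.03 / 165.80 = 10.27%.
Labor force participation rate = 165.80 / 331.74 = 49.98%.

Unemployment rate ≈ 10.27%; labor force participation rate ≈ 49.98%.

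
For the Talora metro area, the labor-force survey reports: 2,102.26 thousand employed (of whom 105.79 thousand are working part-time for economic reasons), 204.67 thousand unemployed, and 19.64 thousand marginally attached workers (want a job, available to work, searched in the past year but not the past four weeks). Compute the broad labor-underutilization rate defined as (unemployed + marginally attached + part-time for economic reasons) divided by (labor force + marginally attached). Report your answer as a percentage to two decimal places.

Broad underutilization rate ≈ 14.19%.

Labor force = 2,102.26 + 204.67 = 2,306.93 thousand.
Numerator = 204.67 + 19.64 + 105.79 = 330.10 thousand.
Denominator = 2,306.93 + 19.64 = 2,326.57 thousand.
Broad rate = 330.10 / 2,326.57 = 14.19%.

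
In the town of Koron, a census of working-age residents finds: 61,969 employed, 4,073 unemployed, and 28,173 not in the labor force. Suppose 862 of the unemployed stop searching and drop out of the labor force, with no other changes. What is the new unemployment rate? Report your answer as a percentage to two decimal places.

New unemployment rate ≈ 4.93%.

Initially, labor force = 61,969 + 4,073 = 66,042, so u = 4,073/66,042 = 6.17%.
After the change, unemployed and labor force both fall by 862 → E = 61,969, U = 3,211, labor force = 65,180.
New unemployment rate = 3,211 / 65,180 = 4.93%.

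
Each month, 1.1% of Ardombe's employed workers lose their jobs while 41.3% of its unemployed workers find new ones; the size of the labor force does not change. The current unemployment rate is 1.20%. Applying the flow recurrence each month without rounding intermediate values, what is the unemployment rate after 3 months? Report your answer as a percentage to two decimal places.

With a fixed labor force, u_{t+1} = u_t + s·(1−u_t) − f·u_t = u_t·(1−s−f) + s.
Here 1−s−f = 0.576 and s = 0.011.
u_1 = 0.012000 × 0.576 + 0.011 = 0.017912.
u_2 = 0.017912 × 0.576 + 0.011 = 0.021317.
u_3 = 0.021317 × 0.576 + 0.011 = 0.023279.

Unemployment rate after three months ≈ 2.33%.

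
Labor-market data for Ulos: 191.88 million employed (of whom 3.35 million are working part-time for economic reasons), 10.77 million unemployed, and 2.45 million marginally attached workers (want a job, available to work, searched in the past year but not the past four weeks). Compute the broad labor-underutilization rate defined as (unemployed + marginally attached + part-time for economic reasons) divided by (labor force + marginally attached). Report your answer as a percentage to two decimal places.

Broad underutilization rate ≈ 8.08%.

Labor force = 191.88 + 10.77 = 202.65 million.
Numerator = 10.77 + 2.45 + 3.35 = 16.57 million.
Denominator = 202.65 + 2.45 = 205.10 million.
Broad rate = 16.57 / 205.10 = 8.08%.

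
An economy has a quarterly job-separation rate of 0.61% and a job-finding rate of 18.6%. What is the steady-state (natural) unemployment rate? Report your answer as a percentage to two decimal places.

At steady state the flows balance: s·E = f·U, so U/(E+U) = s/(s+f).
u* = 0.61 / (0.61 + 18.6) = 0.61 / 19.21 = 3.18%.

Steady-state unemployment rate ≈ 3.18%.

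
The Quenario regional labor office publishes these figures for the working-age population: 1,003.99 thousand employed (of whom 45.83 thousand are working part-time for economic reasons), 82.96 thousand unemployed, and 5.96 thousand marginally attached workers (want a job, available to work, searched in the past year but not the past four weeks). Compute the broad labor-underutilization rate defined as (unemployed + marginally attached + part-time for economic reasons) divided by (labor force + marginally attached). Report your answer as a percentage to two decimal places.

Labor force = 1,003.99 + 82.96 = 1,086.95 thousand.
Numerator = 82.96 + 5.96 + 45.83 = 134.75 thousand.
Denominator = 1,086.95 + 5.96 = 1,092.91 thousand.
Broad rate = 134.75 / 1,092.91 = 12.33%.

Broad underutilization rate ≈ 12.33%.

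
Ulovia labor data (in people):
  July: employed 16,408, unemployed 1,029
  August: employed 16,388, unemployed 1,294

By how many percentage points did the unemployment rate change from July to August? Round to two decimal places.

July: labor force = 16,408 + 1,029 = 17,437; u = 1,029/17,437 = 5.90%.
August: labor force = 16,388 + 1,294 = 17,682; u = 1,294/17,682 = 7.32%.
Change = 7.32% − 5.90% = +1.42 pp.

The unemployment rate changed by +1.42 percentage points.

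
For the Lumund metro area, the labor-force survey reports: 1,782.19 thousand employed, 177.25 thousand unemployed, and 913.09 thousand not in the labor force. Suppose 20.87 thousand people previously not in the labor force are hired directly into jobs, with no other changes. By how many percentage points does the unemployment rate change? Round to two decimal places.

The unemployment rate changes by −0.10 percentage points.

Initially, labor force = 1,782.19 + 177.25 = 1,959.44 thousand, so u = 177.25/1,959.44 = 9.05%.
After the change, employed and labor force both rise by 20.87; unemployed unchanged → E = 1,803.06, U = 177.25, labor force = 1,980.31 thousand.
New unemployment rate = 177.25 / 1,980.31 = 8.95%.
Change = 8.95% − 9.05% = −0.10 percentage points.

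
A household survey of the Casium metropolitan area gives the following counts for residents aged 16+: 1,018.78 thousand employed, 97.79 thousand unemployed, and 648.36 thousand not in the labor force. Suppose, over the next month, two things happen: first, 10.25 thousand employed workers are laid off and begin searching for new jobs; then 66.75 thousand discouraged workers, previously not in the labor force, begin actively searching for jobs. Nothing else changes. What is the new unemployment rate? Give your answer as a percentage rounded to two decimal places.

Initially, labor force = 1,018.78 + 97.79 = 1,116.57 thousand, so u = 97.79/1,116.57 = 8.76%.
After the first change, employed falls and unemployed rises by 10.25; labor force unchanged → E = 1,008.53, U = 108.04, labor force = 1,116.57 thousand.
After the second change, unemployed and labor force both rise by 66.75 → E = 1,008.53, U = 174.79, labor force = 1,183.32 thousand.
New unemployment rate = 174.79 / 1,183.32 = 14.77%.

New unemployment rate ≈ 14.77%.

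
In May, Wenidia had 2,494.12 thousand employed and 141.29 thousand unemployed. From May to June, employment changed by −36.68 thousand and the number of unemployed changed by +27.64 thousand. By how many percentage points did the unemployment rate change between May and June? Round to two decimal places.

May: labor force = 2,494.12 + 141.29 = 2,635.41; u = 141.29/2,635.41 = 5.36%.
June: labor force = 2,457.44 + 168.93 = 2,626.37; u = 168.93/2,626.37 = 6.43%.
Change = 6.43% − 5.36% = +1.07 pp.

The unemployment rate changed by +1.07 percentage points.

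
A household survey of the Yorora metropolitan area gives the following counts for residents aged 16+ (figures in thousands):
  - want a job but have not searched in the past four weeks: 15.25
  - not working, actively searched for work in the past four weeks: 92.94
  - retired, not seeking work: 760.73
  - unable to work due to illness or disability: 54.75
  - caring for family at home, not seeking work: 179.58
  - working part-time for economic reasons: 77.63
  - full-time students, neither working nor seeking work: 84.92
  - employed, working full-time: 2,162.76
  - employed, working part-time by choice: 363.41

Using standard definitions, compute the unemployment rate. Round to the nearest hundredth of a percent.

Unemployment rate ≈ 3.45%.

Employed = 77.63 + 2,162.76 + 363.41 = 2,603.80 thousand (anyone who worked, including part-time for economic reasons, counts as employed).
Unemployed = 92.94 thousand.
Labor force = 2,603.80 + 92.94 = 2,696.74 thousand.
Unemployment rate = 92.94 / 2,696.74 = 3.45%.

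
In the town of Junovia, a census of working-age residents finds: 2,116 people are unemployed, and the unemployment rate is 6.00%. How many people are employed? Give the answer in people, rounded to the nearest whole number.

Labor force = U / u = 2,116 / 0.0600 ≈ 35,267.
Employed = labor force − unemployed = 35,267 − 2,116 = 33,151.

About 33,151 are employed.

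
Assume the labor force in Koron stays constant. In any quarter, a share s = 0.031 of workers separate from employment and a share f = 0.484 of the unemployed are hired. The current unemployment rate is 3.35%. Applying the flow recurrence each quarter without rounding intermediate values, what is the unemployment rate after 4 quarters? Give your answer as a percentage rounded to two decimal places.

With a fixed labor force, u_{t+1} = u_t + s·(1−u_t) − f·u_t = u_t·(1−s−f) + s.
Here 1−s−f = 0.485 and s = 0.031.
u_1 = 0.033500 × 0.485 + 0.031 = 0.047247.
u_2 = 0.047247 × 0.485 + 0.031 = 0.053915.
u_3 = 0.053915 × 0.485 + 0.031 = 0.057149.
u_4 = 0.057149 × 0.485 + 0.031 = 0.058717.

Unemployment rate after four quarters ≈ 5.87%.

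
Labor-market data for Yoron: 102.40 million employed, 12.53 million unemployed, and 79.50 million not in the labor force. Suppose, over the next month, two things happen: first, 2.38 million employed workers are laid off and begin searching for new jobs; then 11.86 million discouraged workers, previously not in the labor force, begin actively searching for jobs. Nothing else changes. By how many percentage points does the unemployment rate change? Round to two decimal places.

The unemployment rate changes by +10.21 percentage points.

Initially, labor force = 102.40 + 12.53 = 114.93 million, so u = 12.53/114.93 = 10.90%.
After the first change, employed falls and unemployed rises by 2.38; labor force unchanged → E = 100.02, U = 14.91, labor force = 114.93 million.
After the second change, unemployed and labor force both rise by 11.86 → E = 100.02, U = 26.77, labor force = 126.79 million.
New unemployment rate = 26.77 / 126.79 = 21.11%.
Change = 21.11% − 10.90% = +10.21 percentage points.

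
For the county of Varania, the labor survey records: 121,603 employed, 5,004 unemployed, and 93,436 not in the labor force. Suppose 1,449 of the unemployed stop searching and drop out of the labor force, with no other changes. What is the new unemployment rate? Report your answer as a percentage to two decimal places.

Initially, labor force = 121,603 + 5,004 = 126,607, so u = 5,004/126,607 = 3.95%.
After the change, unemployed and labor force both fall by 1,449 → E = 121,603, U = 3,555, labor force = 125,158.
New unemployment rate = 3,555 / 125,158 = 2.84%.

New unemployment rate ≈ 2.84%.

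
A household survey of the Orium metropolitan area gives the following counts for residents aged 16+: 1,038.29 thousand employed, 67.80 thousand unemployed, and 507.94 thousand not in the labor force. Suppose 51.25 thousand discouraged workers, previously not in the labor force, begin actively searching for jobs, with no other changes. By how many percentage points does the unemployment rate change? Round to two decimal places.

Initially, labor force = 1,038.29 + 67.80 = 1,106.09 thousand, so u = 67.80/1,106.09 = 6.13%.
After the change, unemployed and labor force both rise by 51.25 → E = 1,038.29, U = 119.05, labor force = 1,157.34 thousand.
New unemployment rate = 119.05 / 1,157.34 = 10.29%.
Change = 10.29% − 6.13% = +4.16 percentage points.

The unemployment rate changes by +4.16 percentage points.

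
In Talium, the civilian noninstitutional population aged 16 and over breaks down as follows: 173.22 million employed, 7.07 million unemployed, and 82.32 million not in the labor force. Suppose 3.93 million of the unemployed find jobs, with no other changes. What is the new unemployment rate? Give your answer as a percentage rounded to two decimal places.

New unemployment rate ≈ 1.74%.

Initially, labor force = 173.22 + 7.07 = 180.29 million, so u = 7.07/180.29 = 3.92%.
After the change, unemployed falls and employed rises by 3.93; labor force unchanged → E = 177.15, U = 3.14, labor force = 180.29 million.
New unemployment rate = 3.14 / 180.29 = 1.74%.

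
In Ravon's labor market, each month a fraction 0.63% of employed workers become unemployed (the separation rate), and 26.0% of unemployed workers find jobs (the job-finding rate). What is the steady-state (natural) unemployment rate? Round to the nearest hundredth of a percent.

At steady state the flows balance: s·E = f·U, so U/(E+U) = s/(s+f).
u* = 0.63 / (0.63 + 26.0) = 0.63 / 26.63 = 2.37%.

Steady-state unemployment rate ≈ 2.37%.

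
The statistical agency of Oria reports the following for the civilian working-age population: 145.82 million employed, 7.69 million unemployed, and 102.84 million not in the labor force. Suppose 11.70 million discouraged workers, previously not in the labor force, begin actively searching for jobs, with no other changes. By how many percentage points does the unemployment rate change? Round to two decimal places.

Initially, labor force = 145.82 + 7.69 = 153.51 million, so u = 7.69/153.51 = 5.01%.
After the change, unemployed and labor force both rise by 11.70 → E = 145.82, U = 19.39, labor force = 165.21 million.
New unemployment rate = 19.39 / 165.21 = 11.74%.
Change = 11.74% − 5.01% = +6.73 percentage points.

The unemployment rate changes by +6.73 percentage points.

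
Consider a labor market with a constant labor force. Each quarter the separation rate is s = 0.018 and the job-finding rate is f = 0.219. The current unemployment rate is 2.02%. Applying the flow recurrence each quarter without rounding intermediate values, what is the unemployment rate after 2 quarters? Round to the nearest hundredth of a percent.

Unemployment rate after two quarters ≈ 4.35%.

With a fixed labor force, u_{t+1} = u_t + s·(1−u_t) − f·u_t = u_t·(1−s−f) + s.
Here 1−s−f = 0.763 and s = 0.018.
u_1 = 0.020200 × 0.763 + 0.018 = 0.033413.
u_2 = 0.033413 × 0.763 + 0.018 = 0.043494.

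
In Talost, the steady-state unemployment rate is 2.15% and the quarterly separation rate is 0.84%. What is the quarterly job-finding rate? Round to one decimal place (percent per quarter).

Job-finding rate ≈ 38.2% per quarter.

From u* = s/(s+f): f = s·(1−u)/u.
f = 0.84 × (1 − 0.0215) / 0.0215 = 0.8219 / 0.0215 ≈ 38.2% per quarter.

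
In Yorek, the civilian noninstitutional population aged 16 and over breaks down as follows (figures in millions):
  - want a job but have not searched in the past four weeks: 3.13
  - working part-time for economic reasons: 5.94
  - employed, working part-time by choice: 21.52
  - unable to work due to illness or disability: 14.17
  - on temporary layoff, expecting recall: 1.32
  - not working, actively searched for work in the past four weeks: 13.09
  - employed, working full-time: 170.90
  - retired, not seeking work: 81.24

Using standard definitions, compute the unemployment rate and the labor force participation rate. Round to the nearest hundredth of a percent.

Employed = 5.94 + 21.52 + 170.90 = 198.36 million (anyone who worked, including part-time for economic reasons, counts as employed).
Unemployed = 1.32 + 13.09 = 14.41 million (jobless and actively searching, or on temporary layoff).
Labor force = 198.36 + 14.41 = 212.77 million.
Not in labor force = 3.13 + 14.17 + 81.24 = 98.54 million (those not working and not actively searching are outside the labor force — including those who want a job but have given up searching).
Civilian working-age population = 212.77 + 98.54 = 311.31 million.
Unemployment rate = 14.41 / 212.77 = 6.77%.
Labor force participation rate = 212.77 / 311.31 = 68.35%.

Unemployment rate ≈ 6.77%; labor force participation rate ≈ 68.35%.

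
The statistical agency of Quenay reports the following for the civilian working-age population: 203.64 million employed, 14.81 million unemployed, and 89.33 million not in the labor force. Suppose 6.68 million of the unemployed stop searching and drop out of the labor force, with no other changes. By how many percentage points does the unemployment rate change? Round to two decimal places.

Initially, labor force = 203.64 + 14.81 = 218.45 million, so u = 14.81/218.45 = 6.78%.
After the change, unemployed and labor force both fall by 6.68 → E = 203.64, U = 8.13, labor force = 211.77 million.
New unemployment rate = 8.13 / 211.77 = 3.84%.
Change = 3.84% − 6.78% = −2.94 percentage points.

The unemployment rate changes by −2.94 percentage points.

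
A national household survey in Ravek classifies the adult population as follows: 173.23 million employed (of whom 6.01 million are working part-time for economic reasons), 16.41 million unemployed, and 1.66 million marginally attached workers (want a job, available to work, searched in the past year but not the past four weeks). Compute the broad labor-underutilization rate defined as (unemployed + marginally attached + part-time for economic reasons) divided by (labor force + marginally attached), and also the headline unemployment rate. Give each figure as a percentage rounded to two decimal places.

Broad underutilization rate ≈ 12.59%; headline unemployment rate ≈ 8.65%.

Labor force = 173.23 + 16.41 = 189.64 million.
Numerator = 16.41 + 1.66 + 6.01 = 24.08 million.
Denominator = 189.64 + 1.66 = 191.30 million.
Broad rate = 24.08 / 191.30 = 12.59%.
Headline unemployment rate = 16.41 / 189.64 = 8.65%.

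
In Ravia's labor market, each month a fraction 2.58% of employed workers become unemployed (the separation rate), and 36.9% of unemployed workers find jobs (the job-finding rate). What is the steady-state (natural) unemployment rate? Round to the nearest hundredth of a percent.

Steady-state unemployment rate ≈ 6.53%.

At steady state the flows balance: s·E = f·U, so U/(E+U) = s/(s+f).
u* = 2.58 / (2.58 + 36.9) = 2.58 / 39.48 = 6.53%.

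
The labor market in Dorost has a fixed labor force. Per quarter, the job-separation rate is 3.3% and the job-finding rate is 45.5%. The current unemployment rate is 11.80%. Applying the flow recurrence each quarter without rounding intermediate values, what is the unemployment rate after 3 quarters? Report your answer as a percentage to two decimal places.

Unemployment rate after three quarters ≈ 7.44%.

With a fixed labor force, u_{t+1} = u_t + s·(1−u_t) − f·u_t = u_t·(1−s−f) + s.
Here 1−s−f = 0.512 and s = 0.033.
u_1 = 0.118000 × 0.512 + 0.033 = 0.093416.
u_2 = 0.093416 × 0.512 + 0.033 = 0.080829.
u_3 = 0.080829 × 0.512 + 0.033 = 0.074384.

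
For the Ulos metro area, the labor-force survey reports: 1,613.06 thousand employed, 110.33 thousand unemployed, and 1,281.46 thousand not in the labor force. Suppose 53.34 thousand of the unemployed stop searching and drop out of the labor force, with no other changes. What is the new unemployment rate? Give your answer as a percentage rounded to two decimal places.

Initially, labor force = 1,613.06 + 110.33 = 1,723.39 thousand, so u = 110.33/1,723.39 = 6.40%.
After the change, unemployed and labor force both fall by 53.34 → E = 1,613.06, U = 56.99, labor force = 1,670.05 thousand.
New unemployment rate = 56.99 / 1,670.05 = 3.41%.

New unemployment rate ≈ 3.41%.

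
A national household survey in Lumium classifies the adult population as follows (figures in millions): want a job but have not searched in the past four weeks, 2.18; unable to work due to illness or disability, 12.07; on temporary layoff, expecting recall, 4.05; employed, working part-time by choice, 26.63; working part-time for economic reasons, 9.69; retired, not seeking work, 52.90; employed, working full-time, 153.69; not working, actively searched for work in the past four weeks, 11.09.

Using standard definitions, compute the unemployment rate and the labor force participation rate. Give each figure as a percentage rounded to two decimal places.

Employed = 26.63 + 9.69 + 153.69 = 190.01 million (anyone who worked, including part-time for economic reasons, counts as employed).
Unemployed = 4.05 + 11.09 = 15.14 million (jobless and actively searching, or on temporary layoff).
Labor force = 190.01 + 15.14 = 205.15 million.
Not in labor force = 2.18 + 12.07 + 52.90 = 67.15 million (those not working and not actively searching are outside the labor force — including those who want a job but have given up searching).
Civilian working-age population = 205.15 + 67.15 = 272.30 million.
Unemployment rate = 15.14 / 205.15 = 7.38%.
Labor force participation rate = 205.15 / 272.30 = 75.34%.

Unemployment rate ≈ 7.38%; labor force participation rate ≈ 75.34%.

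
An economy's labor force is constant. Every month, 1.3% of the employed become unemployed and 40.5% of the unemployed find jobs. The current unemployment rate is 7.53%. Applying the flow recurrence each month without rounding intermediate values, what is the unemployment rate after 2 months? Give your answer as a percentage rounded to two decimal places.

Unemployment rate after two months ≈ 4.61%.

With a fixed labor force, u_{t+1} = u_t + s·(1−u_t) − f·u_t = u_t·(1−s−f) + s.
Here 1−s−f = 0.582 and s = 0.013.
u_1 = 0.075300 × 0.582 + 0.013 = 0.056825.
u_2 = 0.056825 × 0.582 + 0.013 = 0.046072.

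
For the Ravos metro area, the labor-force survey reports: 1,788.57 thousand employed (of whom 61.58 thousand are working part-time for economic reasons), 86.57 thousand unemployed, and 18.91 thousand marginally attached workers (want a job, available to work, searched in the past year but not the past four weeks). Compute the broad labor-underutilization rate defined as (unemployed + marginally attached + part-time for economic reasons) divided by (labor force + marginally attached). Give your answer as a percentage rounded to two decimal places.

Labor force = 1,788.57 + 86.57 = 1,875.14 thousand.
Numerator = 86.57 + 18.91 + 61.58 = 167.06 thousand.
Denominator = 1,875.14 + 18.91 = 1,894.05 thousand.
Broad rate = 167.06 / 1,894.05 = 8.82%.

Broad underutilization rate ≈ 8.82%.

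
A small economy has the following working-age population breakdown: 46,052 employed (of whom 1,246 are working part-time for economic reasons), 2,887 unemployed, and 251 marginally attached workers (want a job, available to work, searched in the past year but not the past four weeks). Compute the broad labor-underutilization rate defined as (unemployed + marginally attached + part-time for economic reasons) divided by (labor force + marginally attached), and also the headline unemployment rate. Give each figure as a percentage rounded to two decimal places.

Labor force = 46,052 + 2,887 = 48,939.
Numerator = 2,887 + 251 + 1,246 = 4,384.
Denominator = 48,939 + 251 = 49,190.
Broad rate = 4,384 / 49,190 = 8.91%.
Headline unemployment rate = 2,887 / 48,939 = 5.90%.

Broad underutilization rate ≈ 8.91%; headline unemployment rate ≈ 5.90%.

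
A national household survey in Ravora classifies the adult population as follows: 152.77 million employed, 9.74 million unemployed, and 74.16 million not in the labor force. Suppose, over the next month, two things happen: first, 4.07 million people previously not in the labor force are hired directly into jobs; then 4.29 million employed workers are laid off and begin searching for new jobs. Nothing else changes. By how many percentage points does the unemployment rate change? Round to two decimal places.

Initially, labor force = 152.77 + 9.74 = 162.51 million, so u = 9.74/162.51 = 5.99%.
After the first change, employed and labor force both rise by 4.07; unemployed unchanged → E = 156.84, U = 9.74, labor force = 166.58 million.
After the second change, employed falls and unemployed rises by 4.29; labor force unchanged → E = 152.55, U = 14.03, labor force = 166.58 million.
New unemployment rate = 14.03 / 166.58 = 8.42%.
Change = 8.42% − 5.99% = +2.43 percentage points.

The unemployment rate changes by +2.43 percentage points.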